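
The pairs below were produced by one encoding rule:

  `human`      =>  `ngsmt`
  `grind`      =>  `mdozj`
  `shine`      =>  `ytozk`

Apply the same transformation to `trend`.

It's a Vigenère-style cipher with numeric key [6,12]: position i shifts by key[i mod 2].
Applying it to trend: t+6=z, r+12=d, e+6=k, n+12=z, d+6=j.

zdkzj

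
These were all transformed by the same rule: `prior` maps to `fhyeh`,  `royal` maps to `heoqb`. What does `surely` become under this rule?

Compare letters: p→f is +16, r→h is +16, i→y is +16 — a constant shift. Each letter is shifted forward by 16 in the alphabet (a Caesar shift of +16).
Applying it to surely: s+16=i, u+16=k, r+16=h, e+16=u, l+16=b, y+16=o.

ikhubo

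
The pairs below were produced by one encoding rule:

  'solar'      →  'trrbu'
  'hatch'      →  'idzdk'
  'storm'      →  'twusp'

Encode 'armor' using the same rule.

The shifts repeat in a cycle of length 3: positions 0,1,… shift by +1, +3, +6, then the pattern repeats.
For armor: a+1=b, r+3=u, m+6=s, o+1=p, r+3=u.

buspu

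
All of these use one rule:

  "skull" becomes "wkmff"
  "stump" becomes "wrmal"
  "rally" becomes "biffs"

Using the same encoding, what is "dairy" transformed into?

tiubs

Each letter's alphabet position (a=0..z=25) is mapped through 21·x+8 mod 26 — an affine cipher.
For dairy: d(3)→21·3+8≡19=t; a(0)→21·0+8≡8=i; i(8)→21·8+8≡20=u; r(17)→21·17+8≡1=b; y(24)→21·24+8≡18=s (all mod 26).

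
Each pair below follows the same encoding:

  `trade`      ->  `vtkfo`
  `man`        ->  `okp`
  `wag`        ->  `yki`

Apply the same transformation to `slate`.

The shift depends on letter class: consonant t→v is +2, but vowel a→k is +10. The rule splits by letter class: vowels +10, consonants +2.
On slate: s(cons)+2=u, l(cons)+2=n, a(vowel)+10=k, t(cons)+2=v, e(vowel)+10=o.

unkvo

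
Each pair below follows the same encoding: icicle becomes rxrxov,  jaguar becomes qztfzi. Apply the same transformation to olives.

Each pair mirrors across the alphabet (i↔r, c↔x, i↔r): positions sum to 25. Letters are reflected about the middle of the alphabet (position → 25−position): Atbash.
On olives: o↔l, l↔o, i↔r, v↔e, e↔v, s↔h.

lorevh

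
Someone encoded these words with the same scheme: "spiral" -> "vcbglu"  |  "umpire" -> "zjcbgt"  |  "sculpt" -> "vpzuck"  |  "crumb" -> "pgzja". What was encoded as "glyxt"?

s(18)→v(21) and p(15)→c(2) fit y≡15x+11 (mod 26); the inverse of 15 mod 26 is 7. This is an affine cipher: with a=0,…,z=25, each position x becomes (15x+11) mod 26.
Reversing it on glyxt: g(6)→7·(6−11)≡17=r; l(11)→7·(11−11)≡0=a; y(24)→7·(24−11)≡13=n; x(23)→7·(23−11)≡6=g; t(19)→7·(19−11)≡4=e (all mod 26).

range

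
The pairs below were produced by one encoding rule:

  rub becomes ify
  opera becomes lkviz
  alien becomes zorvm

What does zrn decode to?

aim

Each pair mirrors across the alphabet (r↔i, u↔f, b↔y): positions sum to 25. Letters are reflected about the middle of the alphabet (position → 25−position): Atbash.
Reversing it on zrn: z↔a, r↔i, n↔m.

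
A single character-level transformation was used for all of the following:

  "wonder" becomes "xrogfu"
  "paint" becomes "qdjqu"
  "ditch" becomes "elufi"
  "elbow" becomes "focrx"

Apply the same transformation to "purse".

A repeating key of period 2 is used — shifts +1, +3 over and over.
On purse: p+1=q, u+3=x, r+1=s, s+3=v, e+1=f.

qxsvf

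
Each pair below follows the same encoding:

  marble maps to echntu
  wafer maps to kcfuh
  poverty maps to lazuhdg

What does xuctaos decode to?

m(12)→e(4) and a(0)→c(2) fit y≡11x+2 (mod 26); the inverse of 11 mod 26 is 19. This is an affine cipher: with a=0,…,z=25, each position x becomes (11x+2) mod 26.
Reversing it on xuctaos: x(23)→19·(23−2)≡9=j; u(20)→19·(20−2)≡4=e; c(2)→19·(2−2)≡0=a; t(19)→19·(19−2)≡11=l; a(0)→19·(0−2)≡14=o; o(14)→19·(14−2)≡20=u; s(18)→19·(18−2)≡18=s (all mod 26).

jealous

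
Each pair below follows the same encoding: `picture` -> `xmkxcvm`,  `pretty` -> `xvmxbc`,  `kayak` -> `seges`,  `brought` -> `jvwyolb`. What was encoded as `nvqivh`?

friend

It's a Vigenère-style cipher with numeric key [8,4]: position i shifts by key[i mod 2].
Reversing it on nvqivh: n−8=f, v−4=r, q−8=i, i−4=e, v−8=n, h−4=d.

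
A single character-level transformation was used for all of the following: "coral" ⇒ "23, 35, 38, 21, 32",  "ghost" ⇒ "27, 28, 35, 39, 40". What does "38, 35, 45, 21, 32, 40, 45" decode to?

royalty

c is letter #3 and maps to 23: an offset of 20. Each letter is replaced by its alphabet position (a=1..z=26) + 20.
Undoing it on 38, 35, 45, 21, 32, 40, 45: 38→(38−20)÷1=18=r, 35→(35−20)÷1=15=o, 45→(45−20)÷1=25=y, 21→(21−20)÷1=1=a, 32→(32−20)÷1=12=l, 40→(40−20)÷1=20=t, 45→(45−20)÷1=25=y.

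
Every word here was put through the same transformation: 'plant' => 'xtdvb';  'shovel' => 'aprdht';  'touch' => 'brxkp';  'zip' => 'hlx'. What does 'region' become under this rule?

zholrv

Vowels shift forward by 3 and consonants shift forward by 8.
Applying it to region: r(cons)+8=z, e(vowel)+3=h, g(cons)+8=o, i(vowel)+3=l, o(vowel)+3=r, n(cons)+8=v.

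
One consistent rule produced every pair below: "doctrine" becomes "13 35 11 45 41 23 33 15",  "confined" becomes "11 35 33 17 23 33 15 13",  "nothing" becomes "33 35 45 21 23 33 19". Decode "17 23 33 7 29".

d(#4)→13 and o(#15)→35: differences scale by 2, so n = 2·pos + 5. The formula is n = 2×(alphabet index, a=1) + 5.
Decoding 17 23 33 7 29: 17→(17−5)÷2=6=f, 23→(23−5)÷2=9=i, 33→(33−5)÷2=14=n, 7→(7−5)÷2=1=a, 29→(29−5)÷2=12=l.

final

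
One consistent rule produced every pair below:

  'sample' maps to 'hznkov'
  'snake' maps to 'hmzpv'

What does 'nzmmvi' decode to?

manner

Each pair mirrors across the alphabet (s↔h, a↔z, m↔n): positions sum to 25. This is the alphabet-reversal cipher (Atbash): a becomes z, b becomes y, etc.
Undoing it on nzmmvi: n↔m, z↔a, m↔n, m↔n, v↔e, i↔r.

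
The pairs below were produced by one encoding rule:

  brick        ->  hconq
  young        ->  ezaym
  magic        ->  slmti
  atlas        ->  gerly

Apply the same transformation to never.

tpbpx

Shifts by position in brick: pos 0: b→h (+6), pos 1: r→c (+11), pos 2: i→o (+6), pos 3: c→n (+11) — repeating every 2. It's a Vigenère-style cipher with numeric key [6,11]: position i shifts by key[i mod 2].
For never: n+6=t, e+11=p, v+6=b, e+11=p, r+6=x.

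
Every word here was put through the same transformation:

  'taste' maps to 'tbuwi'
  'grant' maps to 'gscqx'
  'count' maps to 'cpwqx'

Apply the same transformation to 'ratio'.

Each letter shifts forward by its position index (0, 1, 2, …) — the shift grows by one for each successive letter.
Applying it to ratio: r+0=r, a+1=b, t+2=v, i+3=l, o+4=s.

rbvls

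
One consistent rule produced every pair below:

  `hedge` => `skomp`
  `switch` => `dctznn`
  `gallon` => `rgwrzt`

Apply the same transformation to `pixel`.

Shifts by position in hedge: pos 0: h→s (+11), pos 1: e→k (+6), pos 2: d→o (+11), pos 3: g→m (+6) — repeating every 2. It's a Vigenère-style cipher with numeric key [11,6]: position i shifts by key[i mod 2].
For pixel: p+11=a, i+6=o, x+11=i, e+6=k, l+11=w.

aoikw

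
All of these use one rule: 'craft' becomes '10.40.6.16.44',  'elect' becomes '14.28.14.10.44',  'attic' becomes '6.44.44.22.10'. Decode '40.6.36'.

With a=1..z=26, the number is 2·pos + 4.
Decoding 40.6.36: 40→(40−4)÷2=18=r, 6→(6−4)÷2=1=a, 36→(36−4)÷2=16=p.

rap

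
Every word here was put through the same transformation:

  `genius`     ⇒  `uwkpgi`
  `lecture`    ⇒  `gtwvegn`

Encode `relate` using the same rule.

Read the word backwards and shift each letter +2.
Applying it to relate: reverse → etaler; then shift: e+2=g, t+2=v, a+2=c, l+2=n, e+2=g, r+2=t.

gvcngt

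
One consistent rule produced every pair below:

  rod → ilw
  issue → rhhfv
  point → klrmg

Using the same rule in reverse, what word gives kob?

Letters are reflected about the middle of the alphabet (position → 25−position): Atbash.
Undoing it on kob: k↔p, o↔l, b↔y.

ply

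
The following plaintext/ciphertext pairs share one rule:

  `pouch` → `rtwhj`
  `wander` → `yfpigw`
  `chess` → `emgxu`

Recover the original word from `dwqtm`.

brook

A repeating key of period 2 is used — shifts +2, +5 over and over.
Decoding dwqtm: d−2=b, w−5=r, q−2=o, t−5=o, m−2=k.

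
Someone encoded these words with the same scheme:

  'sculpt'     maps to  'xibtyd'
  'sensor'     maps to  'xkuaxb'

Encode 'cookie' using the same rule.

In sculpt: s→x is +5, c→i is +6, u→b is +7, l→t is +8 — the shift increases by 1 each position. Letter i (0-indexed) is shifted by i+5, so successive shifts are 5, 6, 7, ….
On cookie: c+5=h, o+6=u, o+7=v, k+8=s, i+9=r, e+10=o.

huvsro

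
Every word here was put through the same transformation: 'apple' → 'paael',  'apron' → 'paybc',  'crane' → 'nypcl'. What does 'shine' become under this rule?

a(0)→p(15) and p(15)→a(0) fit y≡25x+15 (mod 26); the inverse of 25 mod 26 is 25. Treating letters as 0–25, the rule is x ↦ 25x + 15 (mod 26).
For shine: s(18)→25·18+15≡23=x; h(7)→25·7+15≡8=i; i(8)→25·8+15≡7=h; n(13)→25·13+15≡2=c; e(4)→25·4+15≡11=l (all mod 26).

xihcl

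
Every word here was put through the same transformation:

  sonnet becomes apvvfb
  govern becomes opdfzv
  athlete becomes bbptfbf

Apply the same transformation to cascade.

The shift depends on letter class: consonant s→a is +8, but vowel o→p is +1. Two shifts are in play — +1 for a/e/i/o/u, +8 for every other letter.
Applying it to cascade: c(cons)+8=k, a(vowel)+1=b, s(cons)+8=a, c(cons)+8=k, a(vowel)+1=b, d(cons)+8=l, e(vowel)+1=f.

kbakblf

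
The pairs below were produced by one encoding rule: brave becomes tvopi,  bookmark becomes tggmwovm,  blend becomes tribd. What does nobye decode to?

b(1)→t(19) and r(17)→v(21) fit y≡5x+14 (mod 26); the inverse of 5 mod 26 is 21. Each letter's alphabet position (a=0..z=25) is mapped through 5·x+14 mod 26 — an affine cipher.
Reversing it on nobye: n(13)→21·(13−14)≡5=f; o(14)→21·(14−14)≡0=a; b(1)→21·(1−14)≡13=n; y(24)→21·(24−14)≡2=c; e(4)→21·(4−14)≡24=y (all mod 26).

fancy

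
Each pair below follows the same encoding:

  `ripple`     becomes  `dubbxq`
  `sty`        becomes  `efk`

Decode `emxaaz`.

saloon

It's a constant shift of +12 (ROT12).
Decoding emxaaz: e−12=s, m−12=a, x−12=l, a−12=o, a−12=o, z−12=n.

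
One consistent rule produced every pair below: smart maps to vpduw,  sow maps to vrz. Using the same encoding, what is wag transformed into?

Compare letters: s→v is +3, m→p is +3, a→d is +3 — a constant shift. Every letter moves 3 places later in the alphabet, wrapping around z→a.
On wag: w+3=z, a+3=d, g+3=j.

zdj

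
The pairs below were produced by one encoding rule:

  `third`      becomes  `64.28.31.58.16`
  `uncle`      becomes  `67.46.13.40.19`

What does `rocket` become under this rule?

58.49.13.37.19.64

With a=1..z=26, the number is 3·pos + 4.
Applying it to rocket: r=18→58, o=15→49, c=3→13, k=11→37, e=5→19, t=20→64.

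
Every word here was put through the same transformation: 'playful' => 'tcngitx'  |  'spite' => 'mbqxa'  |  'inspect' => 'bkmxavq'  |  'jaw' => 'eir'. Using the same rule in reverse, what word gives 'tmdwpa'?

shovel

The output letters match the input read backwards, each shifted +8: playful reversed is lufyalp. Two steps: reverse the string, then apply a Caesar shift of +8.
Reversing it on tmdwpa: shift back: t−8=l, m−8=e, d−8=v, w−8=o, p−8=h, a−8=s → levohs; then reverse → shovel.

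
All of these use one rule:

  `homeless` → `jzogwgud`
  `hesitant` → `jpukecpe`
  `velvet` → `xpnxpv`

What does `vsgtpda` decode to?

thereby

Shifts by position in homeless: pos 0: h→j (+2), pos 1: o→z (+11), pos 2: m→o (+2), pos 3: e→g (+2), pos 4: l→w (+11), pos 5: e→g (+2) — repeating every 3. It's a Vigenère-style cipher with numeric key [2,11,2]: position i shifts by key[i mod 3].
Undoing it on vsgtpda: v−2=t, s−11=h, g−2=e, t−2=r, p−11=e, d−2=b, a−2=y.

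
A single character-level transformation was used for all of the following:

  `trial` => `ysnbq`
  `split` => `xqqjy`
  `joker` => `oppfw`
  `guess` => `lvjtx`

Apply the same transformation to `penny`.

Shifts by position in trial: pos 0: t→y (+5), pos 1: r→s (+1), pos 2: i→n (+5), pos 3: a→b (+1) — repeating every 2. The shifts repeat in a cycle of length 2: positions 0,1,… shift by +5, +1, then the pattern repeats.
For penny: p+5=u, e+1=f, n+5=s, n+1=o, y+5=d.

ufsod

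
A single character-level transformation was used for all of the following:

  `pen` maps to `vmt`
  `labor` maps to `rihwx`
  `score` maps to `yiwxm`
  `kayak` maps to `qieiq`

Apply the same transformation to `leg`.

rmm

The shift depends on letter class: consonant p→v is +6, but vowel e→m is +8. Two shifts are in play — +8 for a/e/i/o/u, +6 for every other letter.
On leg: l(cons)+6=r, e(vowel)+8=m, g(cons)+6=m.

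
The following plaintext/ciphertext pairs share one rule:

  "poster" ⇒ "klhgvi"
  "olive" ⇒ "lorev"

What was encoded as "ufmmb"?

Each pair mirrors across the alphabet (p↔k, o↔l, s↔h): positions sum to 25. Each letter is replaced by its mirror in the alphabet: a↔z, b↔y, c↔x, and so on (the Atbash cipher).
Decoding ufmmb: u↔f, f↔u, m↔n, m↔n, b↔y.

funny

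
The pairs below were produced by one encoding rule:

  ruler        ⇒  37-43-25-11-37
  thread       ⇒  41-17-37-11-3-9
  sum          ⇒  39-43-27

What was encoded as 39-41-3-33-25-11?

r(#18)→37 and u(#21)→43: differences scale by 2, so n = 2·pos + 1. With a=1..z=26, the number is 2·pos + 1.
Undoing it on 39-41-3-33-25-11: 39→(39−1)÷2=19=s, 41→(41−1)÷2=20=t, 3→(3−1)÷2=1=a, 33→(33−1)÷2=16=p, 25→(25−1)÷2=12=l, 11→(11−1)÷2=5=e.

staple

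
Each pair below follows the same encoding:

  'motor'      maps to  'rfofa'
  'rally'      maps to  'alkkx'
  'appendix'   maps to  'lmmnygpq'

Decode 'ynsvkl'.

nebula

m(12)→r(17) and o(14)→f(5) fit y≡7x+11 (mod 26); the inverse of 7 mod 26 is 15. Each letter's alphabet position (a=0..z=25) is mapped through 7·x+11 mod 26 — an affine cipher.
Reversing it on ynsvkl: y(24)→15·(24−11)≡13=n; n(13)→15·(13−11)≡4=e; s(18)→15·(18−11)≡1=b; v(21)→15·(21−11)≡20=u; k(10)→15·(10−11)≡11=l; l(11)→15·(11−11)≡0=a (all mod 26).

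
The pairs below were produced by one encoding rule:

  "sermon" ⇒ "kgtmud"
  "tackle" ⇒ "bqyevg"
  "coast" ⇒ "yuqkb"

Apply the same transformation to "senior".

s(18)→k(10) and e(4)→g(6) fit y≡17x+16 (mod 26); the inverse of 17 mod 26 is 23. Each letter's alphabet position (a=0..z=25) is mapped through 17·x+16 mod 26 — an affine cipher.
On senior: s(18)→17·18+16≡10=k; e(4)→17·4+16≡6=g; n(13)→17·13+16≡3=d; i(8)→17·8+16≡22=w; o(14)→17·14+16≡20=u; r(17)→17·17+16≡19=t (all mod 26).

kgdwut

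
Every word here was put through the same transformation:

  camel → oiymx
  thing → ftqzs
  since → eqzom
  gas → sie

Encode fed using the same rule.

rmp

The shift depends on letter class: consonant c→o is +12, but vowel a→i is +8. Vowels shift forward by 8 and consonants shift forward by 12.
Applying it to fed: f(cons)+12=r, e(vowel)+8=m, d(cons)+12=p.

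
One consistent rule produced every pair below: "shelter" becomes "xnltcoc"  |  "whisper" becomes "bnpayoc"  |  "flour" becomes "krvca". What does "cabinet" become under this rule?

hgiqwoe

In shelter: s→x is +5, h→n is +6, e→l is +7, l→t is +8 — the shift increases by 1 each position. Each letter shifts forward by (position + 5), i.e. 5, 6, 7, … — the shift grows by one for each successive letter.
For cabinet: c+5=h, a+6=g, b+7=i, i+8=q, n+9=w, e+10=o, t+11=e.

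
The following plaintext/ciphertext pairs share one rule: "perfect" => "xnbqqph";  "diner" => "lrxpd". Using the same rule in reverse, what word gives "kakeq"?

crate

In perfect: p→x is +8, e→n is +9, r→b is +10, f→q is +11 — the shift increases by 1 each position. Each letter shifts forward by (position + 8), i.e. 8, 9, 10, … — the shift grows by one for each successive letter.
Decoding kakeq: k−8=c, a−9=r, k−10=a, e−11=t, q−12=e.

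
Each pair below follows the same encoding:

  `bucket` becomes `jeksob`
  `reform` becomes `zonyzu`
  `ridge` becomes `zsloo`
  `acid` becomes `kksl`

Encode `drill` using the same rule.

The shift depends on letter class: consonant b→j is +8, but vowel u→e is +10. Two shifts are in play — +10 for a/e/i/o/u, +8 for every other letter.
Applying it to drill: d(cons)+8=l, r(cons)+8=z, i(vowel)+10=s, l(cons)+8=t, l(cons)+8=t.

lzstt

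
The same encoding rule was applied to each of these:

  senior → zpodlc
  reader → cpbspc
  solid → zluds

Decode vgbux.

Each letter's alphabet position (a=0..z=25) is mapped through 23·x+1 mod 26 — an affine cipher.
Undoing it on vgbux: v(21)→17·(21−1)≡2=c; g(6)→17·(6−1)≡7=h; b(1)→17·(1−1)≡0=a; u(20)→17·(20−1)≡11=l; x(23)→17·(23−1)≡10=k (all mod 26).

chalk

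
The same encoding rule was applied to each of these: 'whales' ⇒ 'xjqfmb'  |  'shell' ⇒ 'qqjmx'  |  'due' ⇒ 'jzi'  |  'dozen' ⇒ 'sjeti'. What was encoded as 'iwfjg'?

The output letters match the input read backwards, each shifted +5: whales reversed is selahw. Read the word backwards and shift each letter +5.
Undoing it on iwfjg: shift back: i−5=d, w−5=r, f−5=a, j−5=e, g−5=b → draeb; then reverse → beard.

beard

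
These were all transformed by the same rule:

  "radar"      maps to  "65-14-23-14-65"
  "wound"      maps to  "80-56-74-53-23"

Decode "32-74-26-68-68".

r(#18)→65 and a(#1)→14: differences scale by 3, so n = 3·pos + 11. Each letter becomes 3×(its alphabet position, a=1..z=26) + 11.
Decoding 32-74-26-68-68: 32→(32−11)÷3=7=g, 74→(74−11)÷3=21=u, 26→(26−11)÷3=5=e, 68→(68−11)÷3=19=s, 68→(68−11)÷3=19=s.

guess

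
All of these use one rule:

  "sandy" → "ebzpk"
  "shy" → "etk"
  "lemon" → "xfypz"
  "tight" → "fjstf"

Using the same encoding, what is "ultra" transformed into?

vxfdb

The shift depends on letter class: consonant s→e is +12, but vowel a→b is +1. Vowels shift forward by 1 and consonants shift forward by 12.
For ultra: u(vowel)+1=v, l(cons)+12=x, t(cons)+12=f, r(cons)+12=d, a(vowel)+1=b.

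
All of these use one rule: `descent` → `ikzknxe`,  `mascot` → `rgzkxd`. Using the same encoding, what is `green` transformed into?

In descent: d→i is +5, e→k is +6, s→z is +7, c→k is +8 — the shift increases by 1 each position. The shift increases by 1 at each position, starting from +5: 5, 6, 7, ….
Applying it to green: g+5=l, r+6=x, e+7=l, e+8=m, n+9=w.

lxlmw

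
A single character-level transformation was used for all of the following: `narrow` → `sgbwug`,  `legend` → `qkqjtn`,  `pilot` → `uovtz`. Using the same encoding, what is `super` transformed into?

xazjx

Shifts by position in narrow: pos 0: n→s (+5), pos 1: a→g (+6), pos 2: r→b (+10), pos 3: r→w (+5), pos 4: o→u (+6), pos 5: w→g (+10) — repeating every 3. The shifts repeat in a cycle of length 3: positions 0,1,… shift by +5, +6, +10, then the pattern repeats.
On super: s+5=x, u+6=a, p+10=z, e+5=j, r+6=x.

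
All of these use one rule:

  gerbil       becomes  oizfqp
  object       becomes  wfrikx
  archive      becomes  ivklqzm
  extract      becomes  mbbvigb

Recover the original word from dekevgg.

vacancy

Shifts by position in gerbil: pos 0: g→o (+8), pos 1: e→i (+4), pos 2: r→z (+8), pos 3: b→f (+4) — repeating every 2. It's a Vigenère-style cipher with numeric key [8,4]: position i shifts by key[i mod 2].
Decoding dekevgg: d−8=v, e−4=a, k−8=c, e−4=a, v−8=n, g−4=c, g−8=y.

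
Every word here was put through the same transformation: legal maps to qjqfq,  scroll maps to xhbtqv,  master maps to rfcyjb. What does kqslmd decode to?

flight

The shifts repeat in a cycle of length 3: positions 0,1,… shift by +5, +5, +10, then the pattern repeats.
Undoing it on kqslmd: k−5=f, q−5=l, s−10=i, l−5=g, m−5=h, d−10=t.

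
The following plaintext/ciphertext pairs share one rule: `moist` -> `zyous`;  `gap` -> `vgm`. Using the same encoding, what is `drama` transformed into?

The output letters match the input read backwards, each shifted +6: moist reversed is tsiom. Two steps: reverse the string, then apply a Caesar shift of +6.
Applying it to drama: reverse → amard; then shift: a+6=g, m+6=s, a+6=g, r+6=x, d+6=j.

gsgxj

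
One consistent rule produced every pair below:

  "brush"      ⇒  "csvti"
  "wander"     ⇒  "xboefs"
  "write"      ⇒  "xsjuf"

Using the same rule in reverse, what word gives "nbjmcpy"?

Every letter moves 1 place later in the alphabet, wrapping around z→a.
Reversing it on nbjmcpy: n−1=m, b−1=a, j−1=i, m−1=l, c−1=b, p−1=o, y−1=x.

mailbox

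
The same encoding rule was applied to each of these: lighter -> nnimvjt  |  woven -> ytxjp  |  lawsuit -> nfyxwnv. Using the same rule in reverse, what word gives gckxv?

The shifts repeat in a cycle of length 2: positions 0,1,… shift by +2, +5, then the pattern repeats.
Reversing it on gckxv: g−2=e, c−5=x, k−2=i, x−5=s, v−2=t.

exist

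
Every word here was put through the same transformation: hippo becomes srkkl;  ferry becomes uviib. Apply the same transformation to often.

This is the alphabet-reversal cipher (Atbash): a becomes z, b becomes y, etc.
Applying it to often: o↔l, f↔u, t↔g, e↔v, n↔m.

lugvm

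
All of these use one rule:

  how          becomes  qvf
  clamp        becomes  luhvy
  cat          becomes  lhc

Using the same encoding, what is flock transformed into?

ouvlt

The shift depends on letter class: consonant h→q is +9, but vowel o→v is +7. Vowels shift forward by 7 and consonants shift forward by 9.
On flock: f(cons)+9=o, l(cons)+9=u, o(vowel)+7=v, c(cons)+9=l, k(cons)+9=t.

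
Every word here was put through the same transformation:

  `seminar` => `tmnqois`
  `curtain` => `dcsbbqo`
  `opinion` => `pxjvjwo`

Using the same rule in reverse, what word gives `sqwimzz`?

rivalry

The shifts repeat in a cycle of length 2: positions 0,1,… shift by +1, +8, then the pattern repeats.
Decoding sqwimzz: s−1=r, q−8=i, w−1=v, i−8=a, m−1=l, z−8=r, z−1=y.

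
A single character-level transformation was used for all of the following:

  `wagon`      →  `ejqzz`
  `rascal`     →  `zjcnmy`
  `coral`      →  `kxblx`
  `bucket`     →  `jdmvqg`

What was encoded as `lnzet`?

In wagon: w→e is +8, a→j is +9, g→q is +10, o→z is +11 — the shift increases by 1 each position. Letter i (0-indexed) is shifted by i+8, so successive shifts are 8, 9, 10, ….
Reversing it on lnzet: l−8=d, n−9=e, z−10=p, e−11=t, t−12=h.

depth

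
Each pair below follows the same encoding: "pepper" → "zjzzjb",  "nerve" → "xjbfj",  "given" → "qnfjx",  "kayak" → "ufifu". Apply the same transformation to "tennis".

djxxnc

The shift depends on letter class: consonant p→z is +10, but vowel e→j is +5. Vowels shift forward by 5 and consonants shift forward by 10.
Applying it to tennis: t(cons)+10=d, e(vowel)+5=j, n(cons)+10=x, n(cons)+10=x, i(vowel)+5=n, s(cons)+10=c.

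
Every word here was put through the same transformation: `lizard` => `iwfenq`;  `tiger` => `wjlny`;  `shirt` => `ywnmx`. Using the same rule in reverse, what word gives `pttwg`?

The output letters match the input read backwards, each shifted +5: lizard reversed is drazil. The word is reversed, then every letter is shifted forward by 5.
Decoding pttwg: shift back: p−5=k, t−5=o, t−5=o, w−5=r, g−5=b → koorb; then reverse → brook.

brook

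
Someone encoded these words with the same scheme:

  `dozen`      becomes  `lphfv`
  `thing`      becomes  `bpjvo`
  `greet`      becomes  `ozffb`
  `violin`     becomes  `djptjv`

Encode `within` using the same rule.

Vowels shift forward by 1 and consonants shift forward by 8.
Applying it to within: w(cons)+8=e, i(vowel)+1=j, t(cons)+8=b, h(cons)+8=p, i(vowel)+1=j, n(cons)+8=v.

ejbpjv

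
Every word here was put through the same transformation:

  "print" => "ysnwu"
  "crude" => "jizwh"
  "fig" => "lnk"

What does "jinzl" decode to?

guide

The output letters match the input read backwards, each shifted +5: print reversed is tnirp. The word is reversed, then every letter is shifted forward by 5.
Decoding jinzl: shift back: j−5=e, i−5=d, n−5=i, z−5=u, l−5=g → ediug; then reverse → guide.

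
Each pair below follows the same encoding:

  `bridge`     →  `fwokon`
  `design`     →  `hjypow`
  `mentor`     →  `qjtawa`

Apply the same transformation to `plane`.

Each letter shifts forward by (position + 4), i.e. 4, 5, 6, … — the shift grows by one for each successive letter.
On plane: p+4=t, l+5=q, a+6=g, n+7=u, e+8=m.

tqgum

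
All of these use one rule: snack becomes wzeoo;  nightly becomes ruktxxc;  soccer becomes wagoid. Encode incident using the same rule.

It's a Vigenère-style cipher with numeric key [4,12]: position i shifts by key[i mod 2].
On incident: i+4=m, n+12=z, c+4=g, i+12=u, d+4=h, e+12=q, n+4=r, t+12=f.

mzguhqrf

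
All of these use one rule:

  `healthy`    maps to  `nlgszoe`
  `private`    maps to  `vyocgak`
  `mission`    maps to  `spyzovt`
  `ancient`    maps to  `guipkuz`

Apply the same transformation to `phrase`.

voxhyl

The shifts repeat in a cycle of length 2: positions 0,1,… shift by +6, +7, then the pattern repeats.
For phrase: p+6=v, h+7=o, r+6=x, a+7=h, s+6=y, e+7=l.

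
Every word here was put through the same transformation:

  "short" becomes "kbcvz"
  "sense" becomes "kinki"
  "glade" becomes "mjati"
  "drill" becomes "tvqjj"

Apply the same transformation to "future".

xozovi

s(18)→k(10) and h(7)→b(1) fit y≡15x+0 (mod 26); the inverse of 15 mod 26 is 7. This is an affine cipher: with a=0,…,z=25, each position x becomes (15x+0) mod 26.
For future: f(5)→15·5+0≡23=x; u(20)→15·20+0≡14=o; t(19)→15·19+0≡25=z; u(20)→15·20+0≡14=o; r(17)→15·17+0≡21=v; e(4)→15·4+0≡8=i (all mod 26).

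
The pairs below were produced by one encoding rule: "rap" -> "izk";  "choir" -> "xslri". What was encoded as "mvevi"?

Each pair mirrors across the alphabet (r↔i, a↔z, p↔k): positions sum to 25. This is the alphabet-reversal cipher (Atbash): a becomes z, b becomes y, etc.
Undoing it on mvevi: m↔n, v↔e, e↔v, v↔e, i↔r.

never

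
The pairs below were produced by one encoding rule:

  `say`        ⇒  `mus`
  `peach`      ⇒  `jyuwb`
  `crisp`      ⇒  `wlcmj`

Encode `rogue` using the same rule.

liaoy

Every letter moves 20 places later in the alphabet, wrapping around z→a.
For rogue: r+20=l, o+20=i, g+20=a, u+20=o, e+20=y.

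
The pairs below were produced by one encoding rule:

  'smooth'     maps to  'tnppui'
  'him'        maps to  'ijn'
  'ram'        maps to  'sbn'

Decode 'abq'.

zap

Compare letters: s→t is +1, m→n is +1, o→p is +1 — a constant shift. Every letter moves 1 place later in the alphabet, wrapping around z→a.
Decoding abq: a−1=z, b−1=a, q−1=p.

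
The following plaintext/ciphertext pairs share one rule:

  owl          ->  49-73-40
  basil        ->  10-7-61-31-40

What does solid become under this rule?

61-49-40-31-16

o(#15)→49 and w(#23)→73: differences scale by 3, so n = 3·pos + 4. With a=1..z=26, the number is 3·pos + 4.
On solid: s=19→61, o=15→49, l=12→40, i=9→31, d=4→16.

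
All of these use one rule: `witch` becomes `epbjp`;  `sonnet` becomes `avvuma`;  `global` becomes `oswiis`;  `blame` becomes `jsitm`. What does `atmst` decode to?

Shifts by position in witch: pos 0: w→e (+8), pos 1: i→p (+7), pos 2: t→b (+8), pos 3: c→j (+7) — repeating every 2. It's a Vigenère-style cipher with numeric key [8,7]: position i shifts by key[i mod 2].
Undoing it on atmst: a−8=s, t−7=m, m−8=e, s−7=l, t−8=l.

smell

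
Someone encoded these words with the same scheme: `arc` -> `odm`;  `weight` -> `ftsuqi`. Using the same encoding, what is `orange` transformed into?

qszmda

The output letters match the input read backwards, each shifted +12: arc reversed is cra. Read the word backwards and shift each letter +12.
On orange: reverse → egnaro; then shift: e+12=q, g+12=s, n+12=z, a+12=m, r+12=d, o+12=a.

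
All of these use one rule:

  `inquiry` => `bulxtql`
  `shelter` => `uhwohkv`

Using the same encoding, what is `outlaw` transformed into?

The word is reversed, then every letter is shifted forward by 3.
On outlaw: reverse → waltuo; then shift: w+3=z, a+3=d, l+3=o, t+3=w, u+3=x, o+3=r.

zdowxr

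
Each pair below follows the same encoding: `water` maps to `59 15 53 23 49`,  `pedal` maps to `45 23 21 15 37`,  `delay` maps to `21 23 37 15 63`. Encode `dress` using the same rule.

w(#23)→59 and a(#1)→15: differences scale by 2, so n = 2·pos + 13. With a=1..z=26, the number is 2·pos + 13.
For dress: d=4→21, r=18→49, e=5→23, s=19→51, s=19→51.

21 49 23 51 51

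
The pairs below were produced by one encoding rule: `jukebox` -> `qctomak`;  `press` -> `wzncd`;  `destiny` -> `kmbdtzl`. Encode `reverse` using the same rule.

ymeocer

In jukebox: j→q is +7, u→c is +8, k→t is +9, e→o is +10 — the shift increases by 1 each position. Letter i (0-indexed) is shifted by i+7, so successive shifts are 7, 8, 9, ….
On reverse: r+7=y, e+8=m, v+9=e, e+10=o, r+11=c, s+12=e, e+13=r.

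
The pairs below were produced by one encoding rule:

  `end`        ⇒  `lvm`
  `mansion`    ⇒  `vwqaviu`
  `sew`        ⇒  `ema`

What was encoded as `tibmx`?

petal

The output letters match the input read backwards, each shifted +8: end reversed is dne. The word is reversed, then every letter is shifted forward by 8.
Undoing it on tibmx: shift back: t−8=l, i−8=a, b−8=t, m−8=e, x−8=p → latep; then reverse → petal.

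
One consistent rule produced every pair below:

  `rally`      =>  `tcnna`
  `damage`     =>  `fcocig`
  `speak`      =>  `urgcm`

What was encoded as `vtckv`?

It's a constant shift of +2 (ROT2).
Decoding vtckv: v−2=t, t−2=r, c−2=a, k−2=i, v−2=t.

trait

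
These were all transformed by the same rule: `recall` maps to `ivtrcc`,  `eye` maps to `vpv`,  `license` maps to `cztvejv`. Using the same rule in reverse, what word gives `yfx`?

Compare letters: r→i is +17, e→v is +17, c→t is +17 — a constant shift. Every letter moves 17 places later in the alphabet, wrapping around z→a.
Reversing it on yfx: y−17=h, f−17=o, x−17=g.

hog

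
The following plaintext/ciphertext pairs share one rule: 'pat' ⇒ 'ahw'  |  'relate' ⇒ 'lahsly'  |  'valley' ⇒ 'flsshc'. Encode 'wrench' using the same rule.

ojulyd

The output letters match the input read backwards, each shifted +7: pat reversed is tap. The word is reversed, then every letter is shifted forward by 7.
On wrench: reverse → hcnerw; then shift: h+7=o, c+7=j, n+7=u, e+7=l, r+7=y, w+7=d.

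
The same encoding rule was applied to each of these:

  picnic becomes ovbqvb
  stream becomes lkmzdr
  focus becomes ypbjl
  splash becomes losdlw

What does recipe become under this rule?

mzbvoz

p(15)→o(14) and i(8)→v(21) fit y≡25x+3 (mod 26); the inverse of 25 mod 26 is 25. Treating letters as 0–25, the rule is x ↦ 25x + 3 (mod 26).
For recipe: r(17)→25·17+3≡12=m; e(4)→25·4+3≡25=z; c(2)→25·2+3≡1=b; i(8)→25·8+3≡21=v; p(15)→25·15+3≡14=o; e(4)→25·4+3≡25=z (all mod 26).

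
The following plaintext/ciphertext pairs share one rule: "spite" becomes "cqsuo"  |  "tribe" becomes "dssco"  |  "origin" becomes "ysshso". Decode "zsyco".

probe

The shifts repeat in a cycle of length 2: positions 0,1,… shift by +10, +1, then the pattern repeats.
Undoing it on zsyco: z−10=p, s−1=r, y−10=o, c−1=b, o−10=e.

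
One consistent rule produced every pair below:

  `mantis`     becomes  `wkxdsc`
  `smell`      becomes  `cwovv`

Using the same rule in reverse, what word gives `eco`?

Compare letters: m→w is +10, a→k is +10, n→x is +10 — a constant shift. Each letter is shifted forward by 10 in the alphabet (a Caesar shift of +10).
Undoing it on eco: e−10=u, c−10=s, o−10=e.

use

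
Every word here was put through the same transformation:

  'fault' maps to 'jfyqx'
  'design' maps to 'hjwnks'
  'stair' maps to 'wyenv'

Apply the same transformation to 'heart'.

Shifts by position in fault: pos 0: f→j (+4), pos 1: a→f (+5), pos 2: u→y (+4), pos 3: l→q (+5) — repeating every 2. It's a Vigenère-style cipher with numeric key [4,5]: position i shifts by key[i mod 2].
Applying it to heart: h+4=l, e+5=j, a+4=e, r+5=w, t+4=x.

ljewx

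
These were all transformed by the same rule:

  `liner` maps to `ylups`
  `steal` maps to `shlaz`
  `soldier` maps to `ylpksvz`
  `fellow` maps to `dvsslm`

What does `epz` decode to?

The output letters match the input read backwards, each shifted +7: liner reversed is renil. Read the word backwards and shift each letter +7.
Decoding epz: shift back: e−7=x, p−7=i, z−7=s → xis; then reverse → six.

six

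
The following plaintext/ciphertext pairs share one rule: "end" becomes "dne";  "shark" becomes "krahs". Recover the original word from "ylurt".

The output letters match the input read backwards: end reversed is dne. It's just the letters in reverse order.
Undoing it on ylurt: then reverse → truly.

truly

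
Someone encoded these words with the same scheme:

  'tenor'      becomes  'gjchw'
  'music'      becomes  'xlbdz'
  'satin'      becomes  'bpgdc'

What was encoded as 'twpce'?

t(19)→g(6) and e(4)→j(9) fit y≡5x+15 (mod 26); the inverse of 5 mod 26 is 21. Treating letters as 0–25, the rule is x ↦ 5x + 15 (mod 26).
Reversing it on twpce: t(19)→21·(19−15)≡6=g; w(22)→21·(22−15)≡17=r; p(15)→21·(15−15)≡0=a; c(2)→21·(2−15)≡13=n; e(4)→21·(4−15)≡3=d (all mod 26).

grand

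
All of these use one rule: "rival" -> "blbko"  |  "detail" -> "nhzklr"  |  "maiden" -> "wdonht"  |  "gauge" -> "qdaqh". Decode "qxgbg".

guard

Shifts by position in rival: pos 0: r→b (+10), pos 1: i→l (+3), pos 2: v→b (+6), pos 3: a→k (+10), pos 4: l→o (+3) — repeating every 3. The shifts repeat in a cycle of length 3: positions 0,1,… shift by +10, +3, +6, then the pattern repeats.
Reversing it on qxgbg: q−10=g, x−3=u, g−6=a, b−10=r, g−3=d.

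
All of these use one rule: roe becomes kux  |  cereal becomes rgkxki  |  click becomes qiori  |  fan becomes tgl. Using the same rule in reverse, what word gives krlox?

rifle

The output letters match the input read backwards, each shifted +6: roe reversed is eor. Read the word backwards and shift each letter +6.
Undoing it on krlox: shift back: k−6=e, r−6=l, l−6=f, o−6=i, x−6=r → elfir; then reverse → rifle.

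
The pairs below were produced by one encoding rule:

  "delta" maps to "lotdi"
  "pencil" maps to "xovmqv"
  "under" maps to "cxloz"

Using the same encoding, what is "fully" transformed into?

netvg

Shifts by position in delta: pos 0: d→l (+8), pos 1: e→o (+10), pos 2: l→t (+8), pos 3: t→d (+10) — repeating every 2. It's a Vigenère-style cipher with numeric key [8,10]: position i shifts by key[i mod 2].
For fully: f+8=n, u+10=e, l+8=t, l+10=v, y+8=g.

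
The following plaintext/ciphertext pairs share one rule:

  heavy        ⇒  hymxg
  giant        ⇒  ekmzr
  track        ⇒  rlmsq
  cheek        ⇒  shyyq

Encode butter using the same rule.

h(7)→h(7) and e(4)→y(24) fit y≡3x+12 (mod 26); the inverse of 3 mod 26 is 9. Treating letters as 0–25, the rule is x ↦ 3x + 12 (mod 26).
For butter: b(1)→3·1+12≡15=p; u(20)→3·20+12≡20=u; t(19)→3·19+12≡17=r; t(19)→3·19+12≡17=r; e(4)→3·4+12≡24=y; r(17)→3·17+12≡11=l (all mod 26).

purryl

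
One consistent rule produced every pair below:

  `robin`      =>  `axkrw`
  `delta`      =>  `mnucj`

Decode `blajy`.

Every letter moves 9 places later in the alphabet, wrapping around z→a.
Decoding blajy: b−9=s, l−9=c, a−9=r, j−9=a, y−9=p.

scrap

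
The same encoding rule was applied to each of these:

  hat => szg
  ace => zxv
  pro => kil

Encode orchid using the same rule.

Each pair mirrors across the alphabet (h↔s, a↔z, t↔g): positions sum to 25. Letters are reflected about the middle of the alphabet (position → 25−position): Atbash.
On orchid: o↔l, r↔i, c↔x, h↔s, i↔r, d↔w.

lixsrw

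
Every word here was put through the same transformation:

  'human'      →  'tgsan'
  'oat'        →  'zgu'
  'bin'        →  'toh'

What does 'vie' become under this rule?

kob

The output letters match the input read backwards, each shifted +6: human reversed is namuh. Read the word backwards and shift each letter +6.
For vie: reverse → eiv; then shift: e+6=k, i+6=o, v+6=b.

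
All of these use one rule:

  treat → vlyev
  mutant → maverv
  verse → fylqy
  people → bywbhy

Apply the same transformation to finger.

dsriyl

t(19)→v(21) and r(17)→l(11) fit y≡5x+4 (mod 26); the inverse of 5 mod 26 is 21. Each letter's alphabet position (a=0..z=25) is mapped through 5·x+4 mod 26 — an affine cipher.
On finger: f(5)→5·5+4≡3=d; i(8)→5·8+4≡18=s; n(13)→5·13+4≡17=r; g(6)→5·6+4≡8=i; e(4)→5·4+4≡24=y; r(17)→5·17+4≡11=l (all mod 26).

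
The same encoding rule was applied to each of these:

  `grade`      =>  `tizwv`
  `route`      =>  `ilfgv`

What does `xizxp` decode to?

crack

Each pair mirrors across the alphabet (g↔t, r↔i, a↔z): positions sum to 25. Each letter is replaced by its mirror in the alphabet: a↔z, b↔y, c↔x, and so on (the Atbash cipher).
Decoding xizxp: x↔c, i↔r, z↔a, x↔c, p↔k.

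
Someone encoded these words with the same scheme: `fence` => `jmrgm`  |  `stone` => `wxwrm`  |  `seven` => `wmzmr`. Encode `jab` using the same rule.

The shift depends on letter class: consonant f→j is +4, but vowel e→m is +8. Vowels shift forward by 8 and consonants shift forward by 4.
Applying it to jab: j(cons)+4=n, a(vowel)+8=i, b(cons)+4=f.

nif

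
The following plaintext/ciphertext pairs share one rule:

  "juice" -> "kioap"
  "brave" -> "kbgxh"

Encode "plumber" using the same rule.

Read the word backwards and shift each letter +6.
Applying it to plumber: reverse → rebmulp; then shift: r+6=x, e+6=k, b+6=h, m+6=s, u+6=a, l+6=r, p+6=v.

xkhsarv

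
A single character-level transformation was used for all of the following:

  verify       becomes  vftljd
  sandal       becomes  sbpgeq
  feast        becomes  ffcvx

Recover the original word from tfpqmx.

tennis

Letter i (0-indexed) is shifted by i+0, so successive shifts are 0, 1, 2, ….
Decoding tfpqmx: t−0=t, f−1=e, p−2=n, q−3=n, m−4=i, x−5=s.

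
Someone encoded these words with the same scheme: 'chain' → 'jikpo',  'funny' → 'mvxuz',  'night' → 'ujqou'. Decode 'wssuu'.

print

It's a Vigenère-style cipher with numeric key [7,1,10]: position i shifts by key[i mod 3].
Reversing it on wssuu: w−7=p, s−1=r, s−10=i, u−7=n, u−1=t.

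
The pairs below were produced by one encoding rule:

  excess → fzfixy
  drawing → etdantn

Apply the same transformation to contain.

Letter i (0-indexed) is shifted by i+1, so successive shifts are 1, 2, 3, ….
Applying it to contain: c+1=d, o+2=q, n+3=q, t+4=x, a+5=f, i+6=o, n+7=u.

dqqxfou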